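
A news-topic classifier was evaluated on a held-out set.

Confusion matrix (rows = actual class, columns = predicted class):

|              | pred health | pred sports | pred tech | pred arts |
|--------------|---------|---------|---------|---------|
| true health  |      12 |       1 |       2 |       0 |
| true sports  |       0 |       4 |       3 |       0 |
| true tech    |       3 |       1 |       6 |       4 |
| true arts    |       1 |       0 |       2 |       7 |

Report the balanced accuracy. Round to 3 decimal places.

0.625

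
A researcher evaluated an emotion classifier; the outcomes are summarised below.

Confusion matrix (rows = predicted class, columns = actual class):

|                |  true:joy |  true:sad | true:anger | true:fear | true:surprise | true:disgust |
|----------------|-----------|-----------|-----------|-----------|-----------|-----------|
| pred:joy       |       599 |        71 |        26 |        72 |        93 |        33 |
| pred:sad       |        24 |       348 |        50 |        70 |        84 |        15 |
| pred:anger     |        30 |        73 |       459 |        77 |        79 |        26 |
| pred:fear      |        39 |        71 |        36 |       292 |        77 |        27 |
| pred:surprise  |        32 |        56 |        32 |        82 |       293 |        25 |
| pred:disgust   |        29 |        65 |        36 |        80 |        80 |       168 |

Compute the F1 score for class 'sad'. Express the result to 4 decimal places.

Take TP from the diagonal, FP from the rest of the 'sad' prediction marginal, FN from the rest of the 'sad' actual marginal.
F1 score = 2·TP/(2·TP+FP+FN).
sad: TP=348, FP=24+50+70+84+15=243, FN=71+73+71+56+65=336 → 696/1275 = 0.54588

0.5459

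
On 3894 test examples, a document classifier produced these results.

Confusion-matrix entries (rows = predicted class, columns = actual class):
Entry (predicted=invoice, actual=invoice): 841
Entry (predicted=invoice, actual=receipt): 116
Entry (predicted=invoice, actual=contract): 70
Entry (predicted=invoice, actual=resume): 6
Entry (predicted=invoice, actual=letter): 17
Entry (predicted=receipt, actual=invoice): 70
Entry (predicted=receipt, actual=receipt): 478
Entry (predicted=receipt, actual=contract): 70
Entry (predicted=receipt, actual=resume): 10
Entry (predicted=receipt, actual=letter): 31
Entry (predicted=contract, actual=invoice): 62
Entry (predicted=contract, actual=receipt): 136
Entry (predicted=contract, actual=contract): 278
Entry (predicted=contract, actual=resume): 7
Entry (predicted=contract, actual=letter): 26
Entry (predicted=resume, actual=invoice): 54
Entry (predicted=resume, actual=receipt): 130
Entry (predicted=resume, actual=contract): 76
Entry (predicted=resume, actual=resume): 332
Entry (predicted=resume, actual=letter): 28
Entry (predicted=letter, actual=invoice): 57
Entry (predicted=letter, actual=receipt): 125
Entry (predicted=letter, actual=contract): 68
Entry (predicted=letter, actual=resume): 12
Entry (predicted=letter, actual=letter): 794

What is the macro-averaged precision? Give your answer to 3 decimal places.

0.672

Per-class precision (TP/(TP+FP)):
  invoice: TP=841, FP=116+70+6+17=209 → 841/1050 = 0.8010
  receipt: TP=478, FP=70+70+10+31=181 → 478/659 = 0.7253
  contract: TP=278, FP=62+136+7+26=231 → 278/509 = 0.5462
  resume: TP=332, FP=54+130+76+28=288 → 332/620 = 0.5355
  letter: TP=794, FP=57+125+68+12=262 → 794/1056 = 0.7519
Macro-precision = mean = (0.8010 + 0.7253 + 0.5462 + 0.5355 + 0.7519) / 5 = 0.672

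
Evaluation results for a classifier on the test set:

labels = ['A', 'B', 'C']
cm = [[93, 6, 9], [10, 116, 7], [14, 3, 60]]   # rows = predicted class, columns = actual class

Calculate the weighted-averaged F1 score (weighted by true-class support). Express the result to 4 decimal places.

0.8451

Per-class F1 score (2·TP/(2·TP+FP+FN)):
  A: TP=93, FP=6+9=15, FN=10+14=24 → 186/225 = 0.82667
  B: TP=116, FP=10+7=17, FN=6+3=9 → 232/258 = 0.89922
  C: TP=60, FP=14+3=17, FN=9+7=16 → 120/153 = 0.78431
Weighted-F1 score = Σ (supportᵢ/N)·F1 scoreᵢ with N=318: (117/318)·0.82667 + (125/318)·0.89922 + (76/318)·0.78431 = 0.8451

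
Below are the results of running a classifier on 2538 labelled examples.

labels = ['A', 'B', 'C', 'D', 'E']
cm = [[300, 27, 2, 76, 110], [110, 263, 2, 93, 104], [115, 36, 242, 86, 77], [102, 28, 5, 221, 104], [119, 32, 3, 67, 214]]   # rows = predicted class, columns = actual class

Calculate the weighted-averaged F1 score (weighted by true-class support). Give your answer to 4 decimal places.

Per-class F1 score (2·TP/(2·TP+FP+FN)):
  A: TP=300, FP=27+2+76+110=215, FN=110+115+102+119=446 → 600/1261 = 0.47581
  B: TP=263, FP=110+2+93+104=309, FN=27+36+28+32=123 → 526/958 = 0.54906
  C: TP=242, FP=115+36+86+77=314, FN=2+2+5+3=12 → 484/810 = 0.59753
  D: TP=221, FP=102+28+5+104=239, FN=76+93+86+67=322 → 442/1003 = 0.44068
  E: TP=214, FP=119+32+3+67=221, FN=110+104+77+104=395 → 428/1044 = 0.40996
Weighted-F1 score = Σ (supportᵢ/N)·F1 scoreᵢ with N=2538: (746/2538)·0.47581 + (386/2538)·0.54906 + (254/2538)·0.59753 + (543/2538)·0.44068 + (609/2538)·0.40996 = 0.4758

0.4758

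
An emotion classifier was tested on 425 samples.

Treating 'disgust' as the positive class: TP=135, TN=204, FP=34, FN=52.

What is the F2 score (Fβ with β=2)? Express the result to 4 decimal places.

0.7361

Fβ = (1+β²)·TP / ((1+β²)·TP + β²·FN + FP), with β²=4
= 5·135 / (5·135 + 4·52 + 34) = 0.7361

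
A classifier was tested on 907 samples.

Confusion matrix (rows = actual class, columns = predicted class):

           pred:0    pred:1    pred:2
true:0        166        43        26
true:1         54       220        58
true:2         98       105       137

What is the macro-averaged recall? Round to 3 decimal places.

Per-class recall (TP/(TP+FN)):
  0: TP=166, FN=43+26=69 → 166/235 = 0.7064
  1: TP=220, FN=54+58=112 → 220/332 = 0.6627
  2: TP=137, FN=98+105=203 → 137/340 = 0.4029
Macro-recall = mean = (0.7064 + 0.6627 + 0.4029) / 3 = 0.591

0.591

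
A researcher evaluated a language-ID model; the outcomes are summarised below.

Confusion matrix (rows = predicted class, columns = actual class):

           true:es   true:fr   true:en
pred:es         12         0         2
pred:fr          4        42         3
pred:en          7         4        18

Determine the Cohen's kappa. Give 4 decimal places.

Observed agreement pₒ = trace/N = 72/92 = 0.78261
Expected agreement pₑ = Σ (rowᵢ·colᵢ)/N² = (23·14 + 46·49 + 23·29)/92² = 0.38315
κ = (pₒ − pₑ)/(1 − pₑ) = (0.78261 − 0.38315)/(1 − 0.38315) = 0.6476

0.6476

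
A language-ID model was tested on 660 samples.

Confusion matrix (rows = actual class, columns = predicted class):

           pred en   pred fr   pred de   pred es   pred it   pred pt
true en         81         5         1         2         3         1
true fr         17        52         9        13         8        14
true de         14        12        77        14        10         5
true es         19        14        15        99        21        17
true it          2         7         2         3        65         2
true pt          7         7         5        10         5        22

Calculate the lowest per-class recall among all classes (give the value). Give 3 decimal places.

0.393

Per-class recall (TP/(TP+FN)):
  en: TP=81, FN=5+1+2+3+1=12 → 81/93 = 0.8710
  fr: TP=52, FN=17+9+13+8+14=61 → 52/113 = 0.4602
  de: TP=77, FN=14+12+14+10+5=55 → 77/132 = 0.5833
  es: TP=99, FN=19+14+15+21+17=86 → 99/185 = 0.5351
  it: TP=65, FN=2+7+2+3+2=16 → 65/81 = 0.8025
  pt: TP=22, FN=7+7+5+10+5=34 → 22/56 = 0.3929
Lowest is class 'pt' with recall = 0.393.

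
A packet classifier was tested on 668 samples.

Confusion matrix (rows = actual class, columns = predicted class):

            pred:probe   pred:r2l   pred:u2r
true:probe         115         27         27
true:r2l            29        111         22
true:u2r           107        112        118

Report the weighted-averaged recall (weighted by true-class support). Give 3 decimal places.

0.515

Per-class recall (TP/(TP+FN)):
  probe: TP=115, FN=27+27=54 → 115/169 = 0.6805
  r2l: TP=111, FN=29+22=51 → 111/162 = 0.6852
  u2r: TP=118, FN=107+112=219 → 118/337 = 0.3501
Weighted-recall = Σ (supportᵢ/N)·recallᵢ with N=668: (169/668)·0.6805 + (162/668)·0.6852 + (337/668)·0.3501 = 0.515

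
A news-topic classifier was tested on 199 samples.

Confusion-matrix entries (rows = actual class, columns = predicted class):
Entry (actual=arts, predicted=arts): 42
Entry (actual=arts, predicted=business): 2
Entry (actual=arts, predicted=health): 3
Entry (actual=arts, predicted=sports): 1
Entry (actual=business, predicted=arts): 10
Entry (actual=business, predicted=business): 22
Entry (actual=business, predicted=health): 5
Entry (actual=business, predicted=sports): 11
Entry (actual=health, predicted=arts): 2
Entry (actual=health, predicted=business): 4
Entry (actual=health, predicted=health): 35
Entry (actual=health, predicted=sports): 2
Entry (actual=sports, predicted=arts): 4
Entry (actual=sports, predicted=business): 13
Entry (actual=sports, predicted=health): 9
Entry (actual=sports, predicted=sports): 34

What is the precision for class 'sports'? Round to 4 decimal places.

Treat 'sports' as positive and all other classes as negative.
precision = TP/(TP+FP).
sports: TP=34, FP=1+11+2=14 → 34/48 = 0.70833

0.7083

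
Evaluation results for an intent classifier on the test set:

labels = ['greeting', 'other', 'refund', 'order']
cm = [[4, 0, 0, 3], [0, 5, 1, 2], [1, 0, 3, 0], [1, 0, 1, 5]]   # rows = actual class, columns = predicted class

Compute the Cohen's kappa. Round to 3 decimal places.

0.536

Observed agreement pₒ = trace/N = 17/26 = 0.6538
Expected agreement pₑ = Σ (rowᵢ·colᵢ)/N² = (7·6 + 8·5 + 4·5 + 7·10)/26² = 0.2544
κ = (pₒ − pₑ)/(1 − pₑ) = (0.6538 − 0.2544)/(1 − 0.2544) = 0.536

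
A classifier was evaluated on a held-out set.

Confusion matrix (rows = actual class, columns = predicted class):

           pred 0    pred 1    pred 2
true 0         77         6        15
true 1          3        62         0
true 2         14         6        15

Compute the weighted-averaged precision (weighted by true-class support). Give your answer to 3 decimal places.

0.769

Per-class precision (TP/(TP+FP)):
  0: TP=77, FP=3+14=17 → 77/94 = 0.8191
  1: TP=62, FP=6+6=12 → 62/74 = 0.8378
  2: TP=15, FP=15+0=15 → 15/30 = 0.5000
Weighted-precision = Σ (supportᵢ/N)·precisionᵢ with N=198: (98/198)·0.8191 + (65/198)·0.8378 + (35/198)·0.5000 = 0.769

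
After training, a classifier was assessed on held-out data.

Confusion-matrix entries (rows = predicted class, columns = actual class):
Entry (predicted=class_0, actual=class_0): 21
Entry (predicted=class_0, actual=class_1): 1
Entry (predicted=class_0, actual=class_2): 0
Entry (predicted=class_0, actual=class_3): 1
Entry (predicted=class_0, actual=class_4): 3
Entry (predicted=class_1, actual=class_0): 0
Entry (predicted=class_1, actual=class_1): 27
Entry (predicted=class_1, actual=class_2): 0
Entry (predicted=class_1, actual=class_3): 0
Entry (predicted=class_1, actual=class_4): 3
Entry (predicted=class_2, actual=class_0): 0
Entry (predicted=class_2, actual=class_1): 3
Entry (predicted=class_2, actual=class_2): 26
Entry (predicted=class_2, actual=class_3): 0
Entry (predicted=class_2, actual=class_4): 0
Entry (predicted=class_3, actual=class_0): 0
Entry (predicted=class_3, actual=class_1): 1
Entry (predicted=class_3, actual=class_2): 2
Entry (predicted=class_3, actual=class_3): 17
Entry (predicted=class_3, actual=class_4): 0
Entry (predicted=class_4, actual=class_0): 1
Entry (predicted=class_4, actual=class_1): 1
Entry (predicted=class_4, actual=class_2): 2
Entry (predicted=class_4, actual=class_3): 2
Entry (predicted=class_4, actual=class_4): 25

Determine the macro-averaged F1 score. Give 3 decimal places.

0.854

Per-class F1 score (2·TP/(2·TP+FP+FN)):
  class_0: TP=21, FP=1+0+1+3=5, FN=0+0+0+1=1 → 42/48 = 0.8750
  class_1: TP=27, FP=0+0+0+3=3, FN=1+3+1+1=6 → 54/63 = 0.8571
  class_2: TP=26, FP=0+3+0+0=3, FN=0+0+2+2=4 → 52/59 = 0.8814
  class_3: TP=17, FP=0+1+2+0=3, FN=1+0+0+2=3 → 34/40 = 0.8500
  class_4: TP=25, FP=1+1+2+2=6, FN=3+3+0+0=6 → 50/62 = 0.8065
Macro-F1 score = mean = (0.8750 + 0.8571 + 0.8814 + 0.8500 + 0.8065) / 5 = 0.854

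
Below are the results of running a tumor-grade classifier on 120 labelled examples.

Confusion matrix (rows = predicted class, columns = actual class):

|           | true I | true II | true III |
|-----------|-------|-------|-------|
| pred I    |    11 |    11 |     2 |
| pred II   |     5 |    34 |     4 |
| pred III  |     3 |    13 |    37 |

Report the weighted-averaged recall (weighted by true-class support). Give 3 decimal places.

Per-class recall (TP/(TP+FN)):
  I: TP=11, FN=5+3=8 → 11/19 = 0.5789
  II: TP=34, FN=11+13=24 → 34/58 = 0.5862
  III: TP=37, FN=2+4=6 → 37/43 = 0.8605
Weighted-recall = Σ (supportᵢ/N)·recallᵢ with N=120: (19/120)·0.5789 + (58/120)·0.5862 + (43/120)·0.8605 = 0.683

0.683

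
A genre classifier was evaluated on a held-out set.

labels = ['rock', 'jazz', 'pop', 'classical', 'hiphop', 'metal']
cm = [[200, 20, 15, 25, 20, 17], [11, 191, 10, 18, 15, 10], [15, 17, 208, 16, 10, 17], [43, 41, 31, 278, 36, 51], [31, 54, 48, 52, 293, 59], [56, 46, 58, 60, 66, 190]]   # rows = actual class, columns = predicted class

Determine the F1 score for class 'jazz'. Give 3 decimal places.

0.612

One-vs-rest for 'jazz': TP = diagonal; FP = other classes predicted 'jazz'; FN = 'jazz' predicted as other.
F1 score = 2·TP/(2·TP+FP+FN).
jazz: TP=191, FP=20+17+41+54+46=178, FN=11+10+18+15+10=64 → 382/624 = 0.6122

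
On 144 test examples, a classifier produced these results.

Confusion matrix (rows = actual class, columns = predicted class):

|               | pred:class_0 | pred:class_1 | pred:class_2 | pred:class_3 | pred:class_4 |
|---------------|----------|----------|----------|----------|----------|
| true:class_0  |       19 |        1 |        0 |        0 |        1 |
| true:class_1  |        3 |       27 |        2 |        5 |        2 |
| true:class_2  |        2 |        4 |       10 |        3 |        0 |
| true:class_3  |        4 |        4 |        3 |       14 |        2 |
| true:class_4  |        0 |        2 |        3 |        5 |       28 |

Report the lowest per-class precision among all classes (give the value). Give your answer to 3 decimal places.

Per-class precision (TP/(TP+FP)):
  class_0: TP=19, FP=3+2+4+0=9 → 19/28 = 0.6786
  class_1: TP=27, FP=1+4+4+2=11 → 27/38 = 0.7105
  class_2: TP=10, FP=0+2+3+3=8 → 10/18 = 0.5556
  class_3: TP=14, FP=0+5+3+5=13 → 14/27 = 0.5185
  class_4: TP=28, FP=1+2+0+2=5 → 28/33 = 0.8485
Lowest is class 'class_3' with precision = 0.519.

0.519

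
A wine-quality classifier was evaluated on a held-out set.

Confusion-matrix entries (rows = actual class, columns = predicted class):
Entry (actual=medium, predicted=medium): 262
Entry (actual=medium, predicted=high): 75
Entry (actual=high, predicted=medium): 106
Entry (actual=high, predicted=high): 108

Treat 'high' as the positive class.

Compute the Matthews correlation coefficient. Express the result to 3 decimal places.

0.292

MCC = (TP·TN − FP·FN) / √((TP+FP)(TP+FN)(TN+FP)(TN+FN))
Numerator = 108·262 − 75·106 = 20346
Denominator = √(183·214·337·368) = √4856714592 = 69690.1327
MCC = 20346 / 69690.1327 = 0.292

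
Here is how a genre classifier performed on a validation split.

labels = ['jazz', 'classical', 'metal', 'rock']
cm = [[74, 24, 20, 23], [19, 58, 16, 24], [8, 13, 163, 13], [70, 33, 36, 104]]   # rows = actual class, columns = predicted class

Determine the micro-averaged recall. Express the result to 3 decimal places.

0.572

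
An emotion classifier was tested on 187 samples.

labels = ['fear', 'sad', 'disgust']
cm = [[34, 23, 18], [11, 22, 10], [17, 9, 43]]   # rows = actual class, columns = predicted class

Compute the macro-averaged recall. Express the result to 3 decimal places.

0.529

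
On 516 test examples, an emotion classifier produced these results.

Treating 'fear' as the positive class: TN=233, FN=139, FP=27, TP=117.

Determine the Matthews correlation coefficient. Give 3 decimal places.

MCC = (TP·TN − FP·FN) / √((TP+FP)(TP+FN)(TN+FP)(TN+FN))
Numerator = 117·233 − 27·139 = 23508
Denominator = √(144·256·260·372) = √3565486080 = 59711.6913
MCC = 23508 / 59711.6913 = 0.394

0.394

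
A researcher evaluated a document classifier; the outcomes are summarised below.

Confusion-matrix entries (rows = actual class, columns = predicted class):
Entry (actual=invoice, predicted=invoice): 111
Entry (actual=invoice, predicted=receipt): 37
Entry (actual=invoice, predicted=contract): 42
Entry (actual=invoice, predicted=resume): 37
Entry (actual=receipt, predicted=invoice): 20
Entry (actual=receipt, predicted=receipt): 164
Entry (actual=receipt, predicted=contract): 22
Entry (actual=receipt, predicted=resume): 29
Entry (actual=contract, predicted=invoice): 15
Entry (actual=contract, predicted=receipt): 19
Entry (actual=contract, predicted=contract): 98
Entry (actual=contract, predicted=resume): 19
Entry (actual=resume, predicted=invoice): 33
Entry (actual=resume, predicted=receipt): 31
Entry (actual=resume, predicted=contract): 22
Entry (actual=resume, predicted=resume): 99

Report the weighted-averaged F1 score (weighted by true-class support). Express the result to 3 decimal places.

0.589

Per-class F1 score (2·TP/(2·TP+FP+FN)):
  invoice: TP=111, FP=20+15+33=68, FN=37+42+37=116 → 222/406 = 0.5468
  receipt: TP=164, FP=37+19+31=87, FN=20+22+29=71 → 328/486 = 0.6749
  contract: TP=98, FP=42+22+22=86, FN=15+19+19=53 → 196/335 = 0.5851
  resume: TP=99, FP=37+29+19=85, FN=33+31+22=86 → 198/369 = 0.5366
Weighted-F1 score = Σ (supportᵢ/N)·F1 scoreᵢ with N=798: (227/798)·0.5468 + (235/798)·0.6749 + (151/798)·0.5851 + (185/798)·0.5366 = 0.589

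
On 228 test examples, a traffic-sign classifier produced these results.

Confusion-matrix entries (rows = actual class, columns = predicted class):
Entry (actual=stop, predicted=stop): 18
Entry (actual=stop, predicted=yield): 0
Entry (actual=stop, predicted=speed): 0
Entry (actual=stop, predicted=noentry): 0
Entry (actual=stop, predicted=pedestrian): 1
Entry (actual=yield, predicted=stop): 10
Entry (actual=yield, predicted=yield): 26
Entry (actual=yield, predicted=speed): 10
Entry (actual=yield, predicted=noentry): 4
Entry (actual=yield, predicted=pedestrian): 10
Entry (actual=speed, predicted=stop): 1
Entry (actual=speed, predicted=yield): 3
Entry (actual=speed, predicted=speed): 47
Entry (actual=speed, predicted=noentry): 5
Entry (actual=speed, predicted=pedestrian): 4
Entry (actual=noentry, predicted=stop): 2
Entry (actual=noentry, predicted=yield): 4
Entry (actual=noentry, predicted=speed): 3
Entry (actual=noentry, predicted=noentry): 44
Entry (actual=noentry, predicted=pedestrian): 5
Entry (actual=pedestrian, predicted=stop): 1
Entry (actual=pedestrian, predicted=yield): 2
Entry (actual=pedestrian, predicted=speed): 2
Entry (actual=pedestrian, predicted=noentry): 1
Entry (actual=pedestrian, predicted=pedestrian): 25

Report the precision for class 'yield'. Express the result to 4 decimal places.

Treat 'yield' as positive and all other classes as negative.
precision = TP/(TP+FP).
yield: TP=26, FP=0+3+4+2=9 → 26/35 = 0.74286

0.7429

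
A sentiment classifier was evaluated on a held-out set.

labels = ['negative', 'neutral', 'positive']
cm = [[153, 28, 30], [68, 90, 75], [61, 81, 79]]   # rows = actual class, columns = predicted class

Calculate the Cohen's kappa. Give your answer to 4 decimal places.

0.2286

Observed agreement pₒ = trace/N = 322/665 = 0.48421
Expected agreement pₑ = Σ (rowᵢ·colᵢ)/N² = (211·282 + 233·199 + 221·184)/665² = 0.33135
κ = (pₒ − pₑ)/(1 − pₑ) = (0.48421 − 0.33135)/(1 − 0.33135) = 0.2286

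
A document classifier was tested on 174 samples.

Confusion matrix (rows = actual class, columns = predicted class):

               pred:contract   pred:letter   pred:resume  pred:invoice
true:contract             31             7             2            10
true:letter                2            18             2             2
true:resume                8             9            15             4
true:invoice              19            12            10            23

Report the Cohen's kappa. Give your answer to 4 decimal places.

0.3311

Observed agreement pₒ = trace/N = 87/174 = 0.50000
Expected agreement pₑ = Σ (rowᵢ·colᵢ)/N² = (50·60 + 24·46 + 36·29 + 64·39)/174² = 0.25248
κ = (pₒ − pₑ)/(1 − pₑ) = (0.50000 − 0.25248)/(1 − 0.25248) = 0.3311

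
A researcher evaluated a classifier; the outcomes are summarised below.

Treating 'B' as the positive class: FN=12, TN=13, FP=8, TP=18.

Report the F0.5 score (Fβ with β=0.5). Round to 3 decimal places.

Fβ = (1+β²)·TP / ((1+β²)·TP + β²·FN + FP), with β²=1/4
= 1.25·18 / (1.25·18 + 0.25·12 + 8) = 0.672

0.672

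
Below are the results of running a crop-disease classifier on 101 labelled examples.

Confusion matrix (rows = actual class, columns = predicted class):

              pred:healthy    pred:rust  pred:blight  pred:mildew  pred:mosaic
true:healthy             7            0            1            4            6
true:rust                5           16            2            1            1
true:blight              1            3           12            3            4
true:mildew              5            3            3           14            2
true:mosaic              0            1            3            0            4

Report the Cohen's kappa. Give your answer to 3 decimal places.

Observed agreement pₒ = trace/N = 53/101 = 0.5248
Expected agreement pₑ = Σ (rowᵢ·colᵢ)/N² = (18·18 + 25·23 + 23·21 + 27·22 + 8·17)/101² = 0.2070
κ = (pₒ − pₑ)/(1 − pₑ) = (0.5248 − 0.2070)/(1 − 0.2070) = 0.401

0.401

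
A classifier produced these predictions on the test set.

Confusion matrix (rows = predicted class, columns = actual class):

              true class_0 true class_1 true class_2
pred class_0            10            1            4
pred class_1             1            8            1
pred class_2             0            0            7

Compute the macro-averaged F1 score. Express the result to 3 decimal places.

0.783

Per-class F1 score (2·TP/(2·TP+FP+FN)):
  class_0: TP=10, FP=1+4=5, FN=1+0=1 → 20/26 = 0.7692
  class_1: TP=8, FP=1+1=2, FN=1+0=1 → 16/19 = 0.8421
  class_2: TP=7, FP=0+0=0, FN=4+1=5 → 14/19 = 0.7368
Macro-F1 score = mean = (0.7692 + 0.8421 + 0.7368) / 3 = 0.783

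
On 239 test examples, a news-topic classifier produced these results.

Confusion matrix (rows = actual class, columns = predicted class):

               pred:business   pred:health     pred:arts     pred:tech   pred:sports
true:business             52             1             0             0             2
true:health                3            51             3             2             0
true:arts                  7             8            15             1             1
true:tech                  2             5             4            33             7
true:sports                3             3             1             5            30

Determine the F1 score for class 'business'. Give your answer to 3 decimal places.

0.852

F1 score = 2·TP/(2·TP+FP+FN).
business: TP=52, FP=3+7+2+3=15, FN=1+0+0+2=3 → 104/122 = 0.8525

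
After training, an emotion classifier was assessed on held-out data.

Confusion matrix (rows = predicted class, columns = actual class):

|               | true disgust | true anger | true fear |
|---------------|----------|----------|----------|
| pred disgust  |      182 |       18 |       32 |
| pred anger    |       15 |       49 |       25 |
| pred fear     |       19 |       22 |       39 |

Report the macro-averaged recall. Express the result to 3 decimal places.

0.600

Per-class recall (TP/(TP+FN)):
  disgust: TP=182, FN=15+19=34 → 182/216 = 0.8426
  anger: TP=49, FN=18+22=40 → 49/89 = 0.5506
  fear: TP=39, FN=32+25=57 → 39/96 = 0.4063
Macro-recall = mean = (0.8426 + 0.5506 + 0.4063) / 3 = 0.600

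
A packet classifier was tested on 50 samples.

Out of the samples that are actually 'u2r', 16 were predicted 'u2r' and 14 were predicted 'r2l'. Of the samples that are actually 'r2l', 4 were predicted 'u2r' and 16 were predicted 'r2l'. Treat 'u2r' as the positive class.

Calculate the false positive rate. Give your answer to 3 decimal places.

0.200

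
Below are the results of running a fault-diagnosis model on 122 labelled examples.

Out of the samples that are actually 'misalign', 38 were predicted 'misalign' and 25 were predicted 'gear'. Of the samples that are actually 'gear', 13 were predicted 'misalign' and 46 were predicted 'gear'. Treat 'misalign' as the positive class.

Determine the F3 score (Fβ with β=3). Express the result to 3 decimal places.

Fβ = (1+β²)·TP / ((1+β²)·TP + β²·FN + FP), with β²=9
= 10·38 / (10·38 + 9·25 + 13) = 0.615

0.615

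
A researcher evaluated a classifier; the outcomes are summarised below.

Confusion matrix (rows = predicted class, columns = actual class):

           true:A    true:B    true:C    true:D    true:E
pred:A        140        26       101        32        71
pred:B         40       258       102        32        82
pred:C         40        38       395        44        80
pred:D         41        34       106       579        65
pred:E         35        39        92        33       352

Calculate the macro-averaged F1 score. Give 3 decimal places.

0.578

Per-class F1 score (2·TP/(2·TP+FP+FN)):
  A: TP=140, FP=26+101+32+71=230, FN=40+40+41+35=156 → 280/666 = 0.4204
  B: TP=258, FP=40+102+32+82=256, FN=26+38+34+39=137 → 516/909 = 0.5677
  C: TP=395, FP=40+38+44+80=202, FN=101+102+106+92=401 → 790/1393 = 0.5671
  D: TP=579, FP=41+34+106+65=246, FN=32+32+44+33=141 → 1158/1545 = 0.7495
  E: TP=352, FP=35+39+92+33=199, FN=71+82+80+65=298 → 704/1201 = 0.5862
Macro-F1 score = mean = (0.4204 + 0.5677 + 0.5671 + 0.7495 + 0.5862) / 5 = 0.578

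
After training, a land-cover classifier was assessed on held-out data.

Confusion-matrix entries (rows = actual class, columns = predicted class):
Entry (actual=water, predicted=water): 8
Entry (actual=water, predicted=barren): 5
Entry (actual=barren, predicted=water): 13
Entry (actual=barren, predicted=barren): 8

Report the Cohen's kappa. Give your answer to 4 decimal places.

Observed agreement pₒ = trace/N = 16/34 = 0.47059
Expected agreement pₑ = Σ (rowᵢ·colᵢ)/N² = (13·21 + 21·13)/34² = 0.47232
κ = (pₒ − pₑ)/(1 − pₑ) = (0.47059 − 0.47232)/(1 − 0.47232) = -0.0033

-0.0033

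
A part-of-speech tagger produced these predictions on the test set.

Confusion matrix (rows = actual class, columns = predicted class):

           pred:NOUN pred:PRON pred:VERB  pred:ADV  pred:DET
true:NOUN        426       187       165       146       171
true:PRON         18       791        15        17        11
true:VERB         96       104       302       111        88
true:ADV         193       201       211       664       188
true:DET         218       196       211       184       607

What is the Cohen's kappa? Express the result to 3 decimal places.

Observed agreement pₒ = trace/N = 2790/5521 = 0.5053
Expected agreement pₑ = Σ (rowᵢ·colᵢ)/N² = (1095·951 + 852·1479 + 701·904 + 1457·1122 + 1416·1065)/5521² = 0.1994
κ = (pₒ − pₑ)/(1 − pₑ) = (0.5053 − 0.1994)/(1 − 0.1994) = 0.382

0.382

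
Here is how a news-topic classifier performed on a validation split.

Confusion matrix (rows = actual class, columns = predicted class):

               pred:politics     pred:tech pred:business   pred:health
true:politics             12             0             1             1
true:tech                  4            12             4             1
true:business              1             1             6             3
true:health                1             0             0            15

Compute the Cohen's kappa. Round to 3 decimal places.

Observed agreement pₒ = trace/N = 45/62 = 0.7258
Expected agreement pₑ = Σ (rowᵢ·colᵢ)/N² = (14·18 + 21·13 + 11·11 + 16·20)/62² = 0.2513
κ = (pₒ − pₑ)/(1 − pₑ) = (0.7258 − 0.2513)/(1 − 0.2513) = 0.634

0.634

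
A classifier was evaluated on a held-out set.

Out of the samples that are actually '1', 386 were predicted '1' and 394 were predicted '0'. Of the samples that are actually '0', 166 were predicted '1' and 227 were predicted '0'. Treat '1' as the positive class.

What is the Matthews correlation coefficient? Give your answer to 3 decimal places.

0.069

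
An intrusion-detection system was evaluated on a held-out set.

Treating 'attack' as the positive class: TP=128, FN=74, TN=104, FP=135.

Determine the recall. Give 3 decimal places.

Recall = TP/(TP+FN) = 128/(128+74) = 128/202 = 0.634

0.634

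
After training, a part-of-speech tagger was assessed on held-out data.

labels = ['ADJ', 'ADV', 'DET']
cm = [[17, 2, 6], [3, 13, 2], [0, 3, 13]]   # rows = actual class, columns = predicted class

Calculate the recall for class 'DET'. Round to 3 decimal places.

recall = TP/(TP+FN).
DET: TP=13, FN=0+3=3 → 13/16 = 0.8125

0.813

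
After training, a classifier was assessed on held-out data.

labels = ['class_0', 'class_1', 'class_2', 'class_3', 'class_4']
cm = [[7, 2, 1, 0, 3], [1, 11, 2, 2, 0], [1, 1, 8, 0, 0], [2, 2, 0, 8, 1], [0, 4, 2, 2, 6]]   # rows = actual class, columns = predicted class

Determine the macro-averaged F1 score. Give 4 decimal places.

0.6060

Per-class F1 score (2·TP/(2·TP+FP+FN)):
  class_0: TP=7, FP=1+1+2+0=4, FN=2+1+0+3=6 → 14/24 = 0.58333
  class_1: TP=11, FP=2+1+2+4=9, FN=1+2+2+0=5 → 22/36 = 0.61111
  class_2: TP=8, FP=1+2+0+2=5, FN=1+1+0+0=2 → 16/23 = 0.69565
  class_3: TP=8, FP=0+2+0+2=4, FN=2+2+0+1=5 → 16/25 = 0.64000
  class_4: TP=6, FP=3+0+0+1=4, FN=0+4+2+2=8 → 12/24 = 0.50000
Macro-F1 score = mean = (0.58333 + 0.61111 + 0.69565 + 0.64000 + 0.50000) / 5 = 0.6060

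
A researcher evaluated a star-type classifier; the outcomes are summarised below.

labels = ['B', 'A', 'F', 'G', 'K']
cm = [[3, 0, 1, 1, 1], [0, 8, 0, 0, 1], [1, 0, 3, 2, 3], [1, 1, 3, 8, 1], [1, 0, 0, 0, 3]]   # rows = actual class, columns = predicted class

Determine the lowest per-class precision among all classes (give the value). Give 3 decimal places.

0.333

Per-class precision (TP/(TP+FP)):
  B: TP=3, FP=0+1+1+1=3 → 3/6 = 0.5000
  A: TP=8, FP=0+0+1+0=1 → 8/9 = 0.8889
  F: TP=3, FP=1+0+3+0=4 → 3/7 = 0.4286
  G: TP=8, FP=1+0+2+0=3 → 8/11 = 0.7273
  K: TP=3, FP=1+1+3+1=6 → 3/9 = 0.3333
Lowest is class 'K' with precision = 0.333.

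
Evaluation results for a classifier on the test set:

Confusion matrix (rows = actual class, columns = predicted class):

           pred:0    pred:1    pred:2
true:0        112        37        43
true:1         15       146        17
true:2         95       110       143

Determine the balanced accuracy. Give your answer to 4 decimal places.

0.6048

Balanced accuracy = mean of per-class recall.
  0: recall = 112/192 = 0.58333
  1: recall = 146/178 = 0.82022
  2: recall = 143/348 = 0.41092
Mean = (0.58333 + 0.82022 + 0.41092) / 3 = 0.6048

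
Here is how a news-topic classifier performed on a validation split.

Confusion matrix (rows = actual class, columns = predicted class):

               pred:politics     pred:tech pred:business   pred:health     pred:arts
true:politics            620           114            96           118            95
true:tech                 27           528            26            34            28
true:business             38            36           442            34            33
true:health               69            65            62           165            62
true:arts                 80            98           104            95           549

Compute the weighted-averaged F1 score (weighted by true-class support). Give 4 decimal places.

0.6358

Per-class F1 score (2·TP/(2·TP+FP+FN)):
  politics: TP=620, FP=27+38+69+80=214, FN=114+96+118+95=423 → 1240/1877 = 0.66063
  tech: TP=528, FP=114+36+65+98=313, FN=27+26+34+28=115 → 1056/1484 = 0.71159
  business: TP=442, FP=96+26+62+104=288, FN=38+36+34+33=141 → 884/1313 = 0.67327
  health: TP=165, FP=118+34+34+95=281, FN=69+65+62+62=258 → 330/869 = 0.37975
  arts: TP=549, FP=95+28+33+62=218, FN=80+98+104+95=377 → 1098/1693 = 0.64855
Weighted-F1 score = Σ (supportᵢ/N)·F1 scoreᵢ with N=3618: (1043/3618)·0.66063 + (643/3618)·0.71159 + (583/3618)·0.67327 + (423/3618)·0.37975 + (926/3618)·0.64855 = 0.6358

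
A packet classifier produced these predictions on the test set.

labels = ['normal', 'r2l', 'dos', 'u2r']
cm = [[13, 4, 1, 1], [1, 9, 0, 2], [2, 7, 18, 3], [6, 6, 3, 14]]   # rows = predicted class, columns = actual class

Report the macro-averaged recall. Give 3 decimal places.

Per-class recall (TP/(TP+FN)):
  normal: TP=13, FN=1+2+6=9 → 13/22 = 0.5909
  r2l: TP=9, FN=4+7+6=17 → 9/26 = 0.3462
  dos: TP=18, FN=1+0+3=4 → 18/22 = 0.8182
  u2r: TP=14, FN=1+2+3=6 → 14/20 = 0.7000
Macro-recall = mean = (0.5909 + 0.3462 + 0.8182 + 0.7000) / 4 = 0.614

0.614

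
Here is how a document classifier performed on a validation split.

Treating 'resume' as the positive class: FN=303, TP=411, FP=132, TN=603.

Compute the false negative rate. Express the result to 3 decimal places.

FNR = FN/(FN+TP) = 303/(303+411) = 0.424

0.424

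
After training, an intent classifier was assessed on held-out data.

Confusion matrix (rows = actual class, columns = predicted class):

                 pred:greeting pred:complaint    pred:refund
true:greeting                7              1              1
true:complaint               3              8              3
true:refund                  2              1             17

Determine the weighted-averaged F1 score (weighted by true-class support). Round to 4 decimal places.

0.7423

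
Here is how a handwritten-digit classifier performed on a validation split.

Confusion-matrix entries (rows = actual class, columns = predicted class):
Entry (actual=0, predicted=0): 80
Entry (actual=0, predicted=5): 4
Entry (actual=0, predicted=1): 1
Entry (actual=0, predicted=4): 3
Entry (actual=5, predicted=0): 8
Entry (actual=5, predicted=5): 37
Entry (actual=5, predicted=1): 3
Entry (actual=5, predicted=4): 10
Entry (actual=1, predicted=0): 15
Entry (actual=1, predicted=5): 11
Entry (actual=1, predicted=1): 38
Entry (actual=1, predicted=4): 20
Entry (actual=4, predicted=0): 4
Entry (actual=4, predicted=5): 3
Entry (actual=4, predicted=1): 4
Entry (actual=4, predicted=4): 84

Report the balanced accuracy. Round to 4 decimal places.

Balanced accuracy = mean of per-class recall.
  0: recall = 80/88 = 0.90909
  5: recall = 37/58 = 0.63793
  1: recall = 38/84 = 0.45238
  4: recall = 84/95 = 0.88421
Mean = (0.90909 + 0.63793 + 0.45238 + 0.88421) / 4 = 0.7209

0.7209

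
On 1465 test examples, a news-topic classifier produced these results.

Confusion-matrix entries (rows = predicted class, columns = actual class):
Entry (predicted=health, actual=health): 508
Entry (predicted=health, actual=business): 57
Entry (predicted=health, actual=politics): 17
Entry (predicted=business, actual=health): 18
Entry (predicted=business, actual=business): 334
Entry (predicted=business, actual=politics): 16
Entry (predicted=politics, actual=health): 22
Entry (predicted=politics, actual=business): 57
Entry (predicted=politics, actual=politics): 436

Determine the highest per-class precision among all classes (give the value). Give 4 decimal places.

0.9076

Per-class precision (TP/(TP+FP)):
  health: TP=508, FP=57+17=74 → 508/582 = 0.87285
  business: TP=334, FP=18+16=34 → 334/368 = 0.90761
  politics: TP=436, FP=22+57=79 → 436/515 = 0.84660
Highest is class 'business' with precision = 0.9076.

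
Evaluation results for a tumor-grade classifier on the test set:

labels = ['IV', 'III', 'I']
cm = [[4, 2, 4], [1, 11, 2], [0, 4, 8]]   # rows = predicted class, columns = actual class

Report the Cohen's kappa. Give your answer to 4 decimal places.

0.4429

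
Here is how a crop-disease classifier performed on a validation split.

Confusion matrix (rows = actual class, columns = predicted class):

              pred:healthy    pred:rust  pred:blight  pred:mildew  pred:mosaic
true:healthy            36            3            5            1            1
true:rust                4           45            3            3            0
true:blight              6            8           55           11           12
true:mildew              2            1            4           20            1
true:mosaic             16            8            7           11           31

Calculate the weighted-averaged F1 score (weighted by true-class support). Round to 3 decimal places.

Per-class F1 score (2·TP/(2·TP+FP+FN)):
  healthy: TP=36, FP=4+6+2+16=28, FN=3+5+1+1=10 → 72/110 = 0.6545
  rust: TP=45, FP=3+8+1+8=20, FN=4+3+3+0=10 → 90/120 = 0.7500
  blight: TP=55, FP=5+3+4+7=19, FN=6+8+11+12=37 → 110/166 = 0.6627
  mildew: TP=20, FP=1+3+11+11=26, FN=2+1+4+1=8 → 40/74 = 0.5405
  mosaic: TP=31, FP=1+0+12+1=14, FN=16+8+7+11=42 → 62/118 = 0.5254
Weighted-F1 score = Σ (supportᵢ/N)·F1 scoreᵢ with N=294: (46/294)·0.6545 + (55/294)·0.7500 + (92/294)·0.6627 + (28/294)·0.5405 + (73/294)·0.5254 = 0.632

0.632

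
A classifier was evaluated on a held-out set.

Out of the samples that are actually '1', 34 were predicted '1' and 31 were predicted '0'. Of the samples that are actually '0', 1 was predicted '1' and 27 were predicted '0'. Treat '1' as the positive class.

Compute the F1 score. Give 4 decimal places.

Precision = TP/(TP+FP) = 34/35 = 0.9714
Recall = TP/(TP+FN) = 34/65 = 0.5231
F1 = 2·TP/(2·TP+FP+FN) = 68/100 = 0.6800

0.6800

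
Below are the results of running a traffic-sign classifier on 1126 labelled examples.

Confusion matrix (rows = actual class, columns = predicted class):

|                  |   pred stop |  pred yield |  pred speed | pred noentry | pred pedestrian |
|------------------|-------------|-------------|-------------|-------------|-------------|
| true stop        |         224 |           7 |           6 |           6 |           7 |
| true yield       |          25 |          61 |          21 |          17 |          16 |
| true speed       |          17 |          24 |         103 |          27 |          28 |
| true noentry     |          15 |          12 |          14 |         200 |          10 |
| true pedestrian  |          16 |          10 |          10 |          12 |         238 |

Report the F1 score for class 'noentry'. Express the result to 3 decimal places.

0.780

Treat 'noentry' as positive and all other classes as negative.
F1 score = 2·TP/(2·TP+FP+FN).
noentry: TP=200, FP=6+17+27+12=62, FN=15+12+14+10=51 → 400/513 = 0.7797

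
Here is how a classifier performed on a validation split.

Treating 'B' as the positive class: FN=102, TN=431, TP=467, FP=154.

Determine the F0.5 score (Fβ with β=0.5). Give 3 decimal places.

Fβ = (1+β²)·TP / ((1+β²)·TP + β²·FN + FP), with β²=1/4
= 1.25·467 / (1.25·467 + 0.25·102 + 154) = 0.765

0.765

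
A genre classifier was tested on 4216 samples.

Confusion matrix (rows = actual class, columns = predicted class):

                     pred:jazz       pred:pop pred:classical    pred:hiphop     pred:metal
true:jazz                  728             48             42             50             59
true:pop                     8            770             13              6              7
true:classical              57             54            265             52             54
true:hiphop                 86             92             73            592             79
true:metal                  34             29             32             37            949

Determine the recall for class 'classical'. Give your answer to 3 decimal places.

0.550

Treat 'classical' as positive and all other classes as negative.
recall = TP/(TP+FN).
classical: TP=265, FN=57+54+52+54=217 → 265/482 = 0.5498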